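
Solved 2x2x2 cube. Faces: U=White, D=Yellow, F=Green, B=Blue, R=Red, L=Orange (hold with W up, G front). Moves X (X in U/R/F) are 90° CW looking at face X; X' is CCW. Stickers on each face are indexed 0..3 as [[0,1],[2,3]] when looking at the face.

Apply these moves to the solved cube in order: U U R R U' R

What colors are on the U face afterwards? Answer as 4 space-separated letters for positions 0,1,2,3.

After move 1 (U): U=WWWW F=RRGG R=BBRR B=OOBB L=GGOO
After move 2 (U): U=WWWW F=BBGG R=OORR B=GGBB L=RROO
After move 3 (R): R=RORO U=WBWG F=BYGY D=YBYG B=WGWB
After move 4 (R): R=RROO U=WYWY F=BBGG D=YWYW B=GGBB
After move 5 (U'): U=YYWW F=RRGG R=BBOO B=RRBB L=GGOO
After move 6 (R): R=OBOB U=YRWG F=RWGW D=YBYR B=WRYB
Query: U face = YRWG

Answer: Y R W G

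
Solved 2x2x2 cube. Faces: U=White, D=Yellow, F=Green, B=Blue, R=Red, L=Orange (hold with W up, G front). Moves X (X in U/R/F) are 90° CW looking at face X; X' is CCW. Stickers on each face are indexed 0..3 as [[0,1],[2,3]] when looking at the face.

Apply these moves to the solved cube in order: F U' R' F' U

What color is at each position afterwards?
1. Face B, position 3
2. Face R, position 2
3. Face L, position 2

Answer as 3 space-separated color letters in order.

Answer: B R O

Derivation:
After move 1 (F): F=GGGG U=WWOO R=WRWR D=RRYY L=OYOY
After move 2 (U'): U=WOWO F=OYGG R=GGWR B=WRBB L=BBOY
After move 3 (R'): R=GRGW U=WBWW F=OOGO D=RYYG B=YRRB
After move 4 (F'): F=OOOG U=WBGG R=YRRW D=BYYG L=BWOW
After move 5 (U): U=GWGB F=YROG R=YRRW B=BWRB L=OOOW
Query 1: B[3] = B
Query 2: R[2] = R
Query 3: L[2] = O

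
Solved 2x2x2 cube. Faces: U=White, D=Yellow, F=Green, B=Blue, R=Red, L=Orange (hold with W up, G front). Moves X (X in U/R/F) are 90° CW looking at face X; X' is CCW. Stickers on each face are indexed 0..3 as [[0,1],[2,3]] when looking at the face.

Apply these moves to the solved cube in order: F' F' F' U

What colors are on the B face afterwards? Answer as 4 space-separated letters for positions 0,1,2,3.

Answer: O Y B B

Derivation:
After move 1 (F'): F=GGGG U=WWRR R=YRYR D=OOYY L=OWOW
After move 2 (F'): F=GGGG U=WWYY R=OROR D=WWYY L=OROR
After move 3 (F'): F=GGGG U=WWOO R=WRWR D=RRYY L=OYOY
After move 4 (U): U=OWOW F=WRGG R=BBWR B=OYBB L=GGOY
Query: B face = OYBB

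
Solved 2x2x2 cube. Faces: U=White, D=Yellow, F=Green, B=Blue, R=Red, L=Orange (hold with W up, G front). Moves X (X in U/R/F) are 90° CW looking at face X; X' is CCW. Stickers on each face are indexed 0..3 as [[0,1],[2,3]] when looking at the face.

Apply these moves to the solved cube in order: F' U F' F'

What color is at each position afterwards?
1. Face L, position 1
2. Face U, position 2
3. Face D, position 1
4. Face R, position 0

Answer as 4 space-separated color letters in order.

Answer: Y O R W

Derivation:
After move 1 (F'): F=GGGG U=WWRR R=YRYR D=OOYY L=OWOW
After move 2 (U): U=RWRW F=YRGG R=BBYR B=OWBB L=GGOW
After move 3 (F'): F=RGYG U=RWBY R=OBOR D=GWYY L=GWOR
After move 4 (F'): F=GGRY U=RWOO R=WBGR D=WRYY L=GYOB
Query 1: L[1] = Y
Query 2: U[2] = O
Query 3: D[1] = R
Query 4: R[0] = W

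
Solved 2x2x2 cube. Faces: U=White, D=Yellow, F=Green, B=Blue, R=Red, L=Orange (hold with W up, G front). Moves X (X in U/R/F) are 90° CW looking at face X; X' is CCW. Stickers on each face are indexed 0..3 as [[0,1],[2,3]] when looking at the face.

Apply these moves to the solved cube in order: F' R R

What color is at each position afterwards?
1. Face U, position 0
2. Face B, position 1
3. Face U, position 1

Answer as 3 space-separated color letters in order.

After move 1 (F'): F=GGGG U=WWRR R=YRYR D=OOYY L=OWOW
After move 2 (R): R=YYRR U=WGRG F=GOGY D=OBYB B=RBWB
After move 3 (R): R=RYRY U=WORY F=GBGB D=OWYR B=GBGB
Query 1: U[0] = W
Query 2: B[1] = B
Query 3: U[1] = O

Answer: W B O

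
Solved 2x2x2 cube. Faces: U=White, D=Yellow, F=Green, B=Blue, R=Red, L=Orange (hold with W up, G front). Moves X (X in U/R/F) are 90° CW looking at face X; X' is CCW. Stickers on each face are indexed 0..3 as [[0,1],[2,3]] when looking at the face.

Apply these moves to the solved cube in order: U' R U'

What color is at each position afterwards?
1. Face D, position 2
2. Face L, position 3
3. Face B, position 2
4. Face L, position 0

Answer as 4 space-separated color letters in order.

After move 1 (U'): U=WWWW F=OOGG R=GGRR B=RRBB L=BBOO
After move 2 (R): R=RGRG U=WOWG F=OYGY D=YBYR B=WRWB
After move 3 (U'): U=OGWW F=BBGY R=OYRG B=RGWB L=WROO
Query 1: D[2] = Y
Query 2: L[3] = O
Query 3: B[2] = W
Query 4: L[0] = W

Answer: Y O W W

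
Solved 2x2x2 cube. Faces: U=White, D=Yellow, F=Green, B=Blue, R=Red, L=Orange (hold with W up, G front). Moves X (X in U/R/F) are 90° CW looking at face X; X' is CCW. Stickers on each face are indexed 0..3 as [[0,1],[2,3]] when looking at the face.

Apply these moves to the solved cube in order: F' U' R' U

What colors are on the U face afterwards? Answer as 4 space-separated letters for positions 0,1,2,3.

Answer: W W Y B

Derivation:
After move 1 (F'): F=GGGG U=WWRR R=YRYR D=OOYY L=OWOW
After move 2 (U'): U=WRWR F=OWGG R=GGYR B=YRBB L=BBOW
After move 3 (R'): R=GRGY U=WBWY F=ORGR D=OWYG B=YROB
After move 4 (U): U=WWYB F=GRGR R=YRGY B=BBOB L=OROW
Query: U face = WWYB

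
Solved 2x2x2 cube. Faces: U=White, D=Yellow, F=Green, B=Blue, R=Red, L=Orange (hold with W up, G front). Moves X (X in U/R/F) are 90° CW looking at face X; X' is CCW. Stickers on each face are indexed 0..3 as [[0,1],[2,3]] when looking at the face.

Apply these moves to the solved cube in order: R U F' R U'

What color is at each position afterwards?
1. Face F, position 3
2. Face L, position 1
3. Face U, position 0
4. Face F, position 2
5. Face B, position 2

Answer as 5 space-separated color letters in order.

Answer: B O Y R W

Derivation:
After move 1 (R): R=RRRR U=WGWG F=GYGY D=YBYB B=WBWB
After move 2 (U): U=WWGG F=RRGY R=WBRR B=OOWB L=GYOO
After move 3 (F'): F=RYRG U=WWWR R=BBYR D=YOYB L=GGOG
After move 4 (R): R=YBRB U=WYWG F=RORB D=YWYO B=ROWB
After move 5 (U'): U=YGWW F=GGRB R=RORB B=YBWB L=ROOG
Query 1: F[3] = B
Query 2: L[1] = O
Query 3: U[0] = Y
Query 4: F[2] = R
Query 5: B[2] = W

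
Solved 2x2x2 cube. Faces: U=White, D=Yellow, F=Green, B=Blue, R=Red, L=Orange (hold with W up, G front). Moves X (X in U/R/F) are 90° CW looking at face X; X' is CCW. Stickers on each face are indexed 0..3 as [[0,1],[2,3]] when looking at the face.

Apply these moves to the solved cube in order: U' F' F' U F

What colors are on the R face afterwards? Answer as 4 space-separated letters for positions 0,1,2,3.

Answer: Y R W R

Derivation:
After move 1 (U'): U=WWWW F=OOGG R=GGRR B=RRBB L=BBOO
After move 2 (F'): F=OGOG U=WWGR R=YGYR D=BOYY L=BWOW
After move 3 (F'): F=GGOO U=WWYY R=OGBR D=WWYY L=BROG
After move 4 (U): U=YWYW F=OGOO R=RRBR B=BRBB L=GGOG
After move 5 (F): F=OOOG U=YWGG R=YRWR D=BRYY L=GWOW
Query: R face = YRWR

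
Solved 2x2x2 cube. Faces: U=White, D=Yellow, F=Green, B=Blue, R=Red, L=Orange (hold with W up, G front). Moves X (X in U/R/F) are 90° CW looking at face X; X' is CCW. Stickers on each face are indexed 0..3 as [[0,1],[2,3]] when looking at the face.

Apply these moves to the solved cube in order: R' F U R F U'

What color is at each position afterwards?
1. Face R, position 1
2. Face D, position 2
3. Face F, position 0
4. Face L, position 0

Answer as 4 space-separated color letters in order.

Answer: W Y G B

Derivation:
After move 1 (R'): R=RRRR U=WBWB F=GWGW D=YGYG B=YBYB
After move 2 (F): F=GGWW U=WBOO R=WRBR D=RRYG L=OYOG
After move 3 (U): U=OWOB F=WRWW R=YBBR B=OYYB L=GGOG
After move 4 (R): R=BYRB U=OROW F=WRWG D=RYYO B=BYWB
After move 5 (F): F=WWGR U=ORGG R=OYWB D=RBYO L=GROY
After move 6 (U'): U=RGOG F=GRGR R=WWWB B=OYWB L=BYOY
Query 1: R[1] = W
Query 2: D[2] = Y
Query 3: F[0] = G
Query 4: L[0] = B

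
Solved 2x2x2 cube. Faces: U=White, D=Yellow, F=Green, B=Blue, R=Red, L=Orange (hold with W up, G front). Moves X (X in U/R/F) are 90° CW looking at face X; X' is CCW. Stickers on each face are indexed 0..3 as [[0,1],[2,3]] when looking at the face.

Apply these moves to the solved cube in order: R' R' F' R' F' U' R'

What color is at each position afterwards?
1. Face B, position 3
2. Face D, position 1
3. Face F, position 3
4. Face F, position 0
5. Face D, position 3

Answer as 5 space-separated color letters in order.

After move 1 (R'): R=RRRR U=WBWB F=GWGW D=YGYG B=YBYB
After move 2 (R'): R=RRRR U=WYWY F=GBGB D=YWYW B=GBGB
After move 3 (F'): F=BBGG U=WYRR R=WRYR D=OOYW L=OYOW
After move 4 (R'): R=RRWY U=WGRG F=BYGR D=OBYG B=WBOB
After move 5 (F'): F=YRBG U=WGRW R=BROY D=YWYG L=OGOR
After move 6 (U'): U=GWWR F=OGBG R=YROY B=BROB L=WBOR
After move 7 (R'): R=RYYO U=GOWB F=OWBR D=YGYG B=GRWB
Query 1: B[3] = B
Query 2: D[1] = G
Query 3: F[3] = R
Query 4: F[0] = O
Query 5: D[3] = G

Answer: B G R O G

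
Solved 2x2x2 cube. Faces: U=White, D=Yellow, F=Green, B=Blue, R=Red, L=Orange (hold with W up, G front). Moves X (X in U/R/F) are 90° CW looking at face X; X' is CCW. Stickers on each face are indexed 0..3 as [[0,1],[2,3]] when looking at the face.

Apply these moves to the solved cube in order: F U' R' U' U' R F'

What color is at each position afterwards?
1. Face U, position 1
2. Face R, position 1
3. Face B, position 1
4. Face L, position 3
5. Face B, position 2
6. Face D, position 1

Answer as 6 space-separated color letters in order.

After move 1 (F): F=GGGG U=WWOO R=WRWR D=RRYY L=OYOY
After move 2 (U'): U=WOWO F=OYGG R=GGWR B=WRBB L=BBOY
After move 3 (R'): R=GRGW U=WBWW F=OOGO D=RYYG B=YRRB
After move 4 (U'): U=BWWW F=BBGO R=OOGW B=GRRB L=YROY
After move 5 (U'): U=WWBW F=YRGO R=BBGW B=OORB L=GROY
After move 6 (R): R=GBWB U=WRBO F=YYGG D=RRYO B=WOWB
After move 7 (F'): F=YGYG U=WRGW R=RBRB D=RYYO L=GOOB
Query 1: U[1] = R
Query 2: R[1] = B
Query 3: B[1] = O
Query 4: L[3] = B
Query 5: B[2] = W
Query 6: D[1] = Y

Answer: R B O B W Y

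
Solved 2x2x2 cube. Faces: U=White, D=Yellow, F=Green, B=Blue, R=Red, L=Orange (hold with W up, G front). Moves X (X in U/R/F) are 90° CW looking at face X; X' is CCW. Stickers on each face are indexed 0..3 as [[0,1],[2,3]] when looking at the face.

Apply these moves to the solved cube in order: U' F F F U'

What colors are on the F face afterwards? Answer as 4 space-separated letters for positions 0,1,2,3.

After move 1 (U'): U=WWWW F=OOGG R=GGRR B=RRBB L=BBOO
After move 2 (F): F=GOGO U=WWOB R=WGWR D=RGYY L=BYOY
After move 3 (F): F=GGOO U=WWYY R=OGBR D=WWYY L=BROG
After move 4 (F): F=OGOG U=WWGR R=YGYR D=BOYY L=BWOW
After move 5 (U'): U=WRWG F=BWOG R=OGYR B=YGBB L=RROW
Query: F face = BWOG

Answer: B W O G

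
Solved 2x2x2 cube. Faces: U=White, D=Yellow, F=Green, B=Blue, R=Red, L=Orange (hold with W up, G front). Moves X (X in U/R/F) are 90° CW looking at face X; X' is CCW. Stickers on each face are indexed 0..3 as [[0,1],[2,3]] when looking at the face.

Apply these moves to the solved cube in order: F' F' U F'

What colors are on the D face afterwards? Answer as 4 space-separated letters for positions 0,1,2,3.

Answer: G R Y Y

Derivation:
After move 1 (F'): F=GGGG U=WWRR R=YRYR D=OOYY L=OWOW
After move 2 (F'): F=GGGG U=WWYY R=OROR D=WWYY L=OROR
After move 3 (U): U=YWYW F=ORGG R=BBOR B=ORBB L=GGOR
After move 4 (F'): F=RGOG U=YWBO R=WBWR D=GRYY L=GWOY
Query: D face = GRYY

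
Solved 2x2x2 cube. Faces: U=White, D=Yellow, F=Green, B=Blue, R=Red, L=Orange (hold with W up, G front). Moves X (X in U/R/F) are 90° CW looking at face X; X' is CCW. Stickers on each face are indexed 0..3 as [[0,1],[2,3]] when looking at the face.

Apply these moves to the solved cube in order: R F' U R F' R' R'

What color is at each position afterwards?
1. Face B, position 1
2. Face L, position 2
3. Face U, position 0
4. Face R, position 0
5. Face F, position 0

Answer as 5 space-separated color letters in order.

Answer: G O R B O

Derivation:
After move 1 (R): R=RRRR U=WGWG F=GYGY D=YBYB B=WBWB
After move 2 (F'): F=YYGG U=WGRR R=BRYR D=OOYB L=OGOW
After move 3 (U): U=RWRG F=BRGG R=WBYR B=OGWB L=YYOW
After move 4 (R): R=YWRB U=RRRG F=BOGB D=OWYO B=GGWB
After move 5 (F'): F=OBBG U=RRYR R=WWOB D=YWYO L=YGOR
After move 6 (R'): R=WBWO U=RWYG F=ORBR D=YBYG B=OGWB
After move 7 (R'): R=BOWW U=RWYO F=OWBG D=YRYR B=GGBB
Query 1: B[1] = G
Query 2: L[2] = O
Query 3: U[0] = R
Query 4: R[0] = B
Query 5: F[0] = O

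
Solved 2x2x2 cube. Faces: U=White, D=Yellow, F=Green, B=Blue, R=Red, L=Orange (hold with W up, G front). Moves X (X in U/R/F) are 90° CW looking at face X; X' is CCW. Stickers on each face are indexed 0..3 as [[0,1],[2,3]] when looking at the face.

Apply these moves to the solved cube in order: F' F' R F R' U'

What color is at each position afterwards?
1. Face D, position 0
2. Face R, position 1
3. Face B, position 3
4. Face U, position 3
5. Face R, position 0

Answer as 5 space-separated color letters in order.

After move 1 (F'): F=GGGG U=WWRR R=YRYR D=OOYY L=OWOW
After move 2 (F'): F=GGGG U=WWYY R=OROR D=WWYY L=OROR
After move 3 (R): R=OORR U=WGYG F=GWGY D=WBYB B=YBWB
After move 4 (F): F=GGYW U=WGRR R=YOGR D=ROYB L=OWOB
After move 5 (R'): R=ORYG U=WWRY F=GGYR D=RGYW B=BBOB
After move 6 (U'): U=WYWR F=OWYR R=GGYG B=OROB L=BBOB
Query 1: D[0] = R
Query 2: R[1] = G
Query 3: B[3] = B
Query 4: U[3] = R
Query 5: R[0] = G

Answer: R G B R G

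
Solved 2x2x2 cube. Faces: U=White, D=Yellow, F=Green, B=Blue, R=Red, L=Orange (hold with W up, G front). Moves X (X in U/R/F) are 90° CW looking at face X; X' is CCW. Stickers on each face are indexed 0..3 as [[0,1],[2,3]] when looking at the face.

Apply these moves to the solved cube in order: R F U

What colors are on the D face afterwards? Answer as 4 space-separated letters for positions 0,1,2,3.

After move 1 (R): R=RRRR U=WGWG F=GYGY D=YBYB B=WBWB
After move 2 (F): F=GGYY U=WGOO R=WRGR D=RRYB L=OYOB
After move 3 (U): U=OWOG F=WRYY R=WBGR B=OYWB L=GGOB
Query: D face = RRYB

Answer: R R Y B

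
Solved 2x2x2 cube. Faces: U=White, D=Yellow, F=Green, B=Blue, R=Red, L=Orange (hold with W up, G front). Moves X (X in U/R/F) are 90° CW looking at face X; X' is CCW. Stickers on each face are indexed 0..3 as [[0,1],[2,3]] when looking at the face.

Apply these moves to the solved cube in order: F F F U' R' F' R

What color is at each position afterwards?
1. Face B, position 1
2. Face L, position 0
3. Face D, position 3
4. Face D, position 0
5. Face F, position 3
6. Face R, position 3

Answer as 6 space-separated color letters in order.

After move 1 (F): F=GGGG U=WWOO R=WRWR D=RRYY L=OYOY
After move 2 (F): F=GGGG U=WWYY R=OROR D=WWYY L=OROR
After move 3 (F): F=GGGG U=WWRR R=YRYR D=OOYY L=OWOW
After move 4 (U'): U=WRWR F=OWGG R=GGYR B=YRBB L=BBOW
After move 5 (R'): R=GRGY U=WBWY F=ORGR D=OWYG B=YROB
After move 6 (F'): F=RROG U=WBGG R=WROY D=BWYG L=BYOW
After move 7 (R): R=OWYR U=WRGG F=RWOG D=BOYY B=GRBB
Query 1: B[1] = R
Query 2: L[0] = B
Query 3: D[3] = Y
Query 4: D[0] = B
Query 5: F[3] = G
Query 6: R[3] = R

Answer: R B Y B G R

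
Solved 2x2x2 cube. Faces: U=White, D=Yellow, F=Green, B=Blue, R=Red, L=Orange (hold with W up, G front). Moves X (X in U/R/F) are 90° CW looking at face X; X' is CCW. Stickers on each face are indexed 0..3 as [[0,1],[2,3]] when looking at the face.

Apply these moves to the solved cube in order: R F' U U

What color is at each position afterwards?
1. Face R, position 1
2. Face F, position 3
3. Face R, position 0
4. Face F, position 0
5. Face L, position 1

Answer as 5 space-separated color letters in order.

Answer: G G O W R

Derivation:
After move 1 (R): R=RRRR U=WGWG F=GYGY D=YBYB B=WBWB
After move 2 (F'): F=YYGG U=WGRR R=BRYR D=OOYB L=OGOW
After move 3 (U): U=RWRG F=BRGG R=WBYR B=OGWB L=YYOW
After move 4 (U): U=RRGW F=WBGG R=OGYR B=YYWB L=BROW
Query 1: R[1] = G
Query 2: F[3] = G
Query 3: R[0] = O
Query 4: F[0] = W
Query 5: L[1] = R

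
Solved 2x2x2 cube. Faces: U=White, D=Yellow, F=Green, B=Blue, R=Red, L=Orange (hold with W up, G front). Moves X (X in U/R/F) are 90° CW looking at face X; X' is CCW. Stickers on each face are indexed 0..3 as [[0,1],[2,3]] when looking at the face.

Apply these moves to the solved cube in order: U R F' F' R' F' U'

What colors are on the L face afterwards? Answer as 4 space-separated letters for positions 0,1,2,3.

After move 1 (U): U=WWWW F=RRGG R=BBRR B=OOBB L=GGOO
After move 2 (R): R=RBRB U=WRWG F=RYGY D=YBYO B=WOWB
After move 3 (F'): F=YYRG U=WRRR R=BBYB D=GOYO L=GGOW
After move 4 (F'): F=YGYR U=WRBY R=OBGB D=GWYO L=GROR
After move 5 (R'): R=BBOG U=WWBW F=YRYY D=GGYR B=OOWB
After move 6 (F'): F=RYYY U=WWBO R=GBGG D=RRYR L=GWOB
After move 7 (U'): U=WOWB F=GWYY R=RYGG B=GBWB L=OOOB
Query: L face = OOOB

Answer: O O O B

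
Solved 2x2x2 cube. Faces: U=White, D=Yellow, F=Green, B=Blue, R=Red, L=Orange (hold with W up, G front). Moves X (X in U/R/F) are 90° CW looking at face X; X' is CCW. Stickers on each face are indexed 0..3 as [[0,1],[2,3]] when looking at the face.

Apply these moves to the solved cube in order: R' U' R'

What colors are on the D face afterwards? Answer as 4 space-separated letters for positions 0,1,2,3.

After move 1 (R'): R=RRRR U=WBWB F=GWGW D=YGYG B=YBYB
After move 2 (U'): U=BBWW F=OOGW R=GWRR B=RRYB L=YBOO
After move 3 (R'): R=WRGR U=BYWR F=OBGW D=YOYW B=GRGB
Query: D face = YOYW

Answer: Y O Y W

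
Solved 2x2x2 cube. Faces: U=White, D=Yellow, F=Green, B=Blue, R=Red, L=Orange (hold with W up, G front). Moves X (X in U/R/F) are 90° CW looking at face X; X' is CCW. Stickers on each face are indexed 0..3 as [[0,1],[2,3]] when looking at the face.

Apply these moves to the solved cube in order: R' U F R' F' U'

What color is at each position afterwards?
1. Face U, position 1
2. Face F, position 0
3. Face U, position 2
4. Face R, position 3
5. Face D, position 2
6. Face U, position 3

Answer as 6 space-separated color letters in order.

After move 1 (R'): R=RRRR U=WBWB F=GWGW D=YGYG B=YBYB
After move 2 (U): U=WWBB F=RRGW R=YBRR B=OOYB L=GWOO
After move 3 (F): F=GRWR U=WWOW R=BBBR D=RYYG L=GYOG
After move 4 (R'): R=BRBB U=WYOO F=GWWW D=RRYR B=GOYB
After move 5 (F'): F=WWGW U=WYBB R=RRRB D=YGYR L=GOOO
After move 6 (U'): U=YBWB F=GOGW R=WWRB B=RRYB L=GOOO
Query 1: U[1] = B
Query 2: F[0] = G
Query 3: U[2] = W
Query 4: R[3] = B
Query 5: D[2] = Y
Query 6: U[3] = B

Answer: B G W B Y B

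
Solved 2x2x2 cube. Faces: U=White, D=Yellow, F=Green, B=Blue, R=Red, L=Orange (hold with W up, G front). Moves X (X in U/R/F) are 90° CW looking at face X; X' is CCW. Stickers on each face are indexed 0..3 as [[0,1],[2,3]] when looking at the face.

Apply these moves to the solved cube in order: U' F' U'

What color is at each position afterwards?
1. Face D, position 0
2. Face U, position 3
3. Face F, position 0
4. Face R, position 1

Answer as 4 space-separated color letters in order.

Answer: B G B G

Derivation:
After move 1 (U'): U=WWWW F=OOGG R=GGRR B=RRBB L=BBOO
After move 2 (F'): F=OGOG U=WWGR R=YGYR D=BOYY L=BWOW
After move 3 (U'): U=WRWG F=BWOG R=OGYR B=YGBB L=RROW
Query 1: D[0] = B
Query 2: U[3] = G
Query 3: F[0] = B
Query 4: R[1] = G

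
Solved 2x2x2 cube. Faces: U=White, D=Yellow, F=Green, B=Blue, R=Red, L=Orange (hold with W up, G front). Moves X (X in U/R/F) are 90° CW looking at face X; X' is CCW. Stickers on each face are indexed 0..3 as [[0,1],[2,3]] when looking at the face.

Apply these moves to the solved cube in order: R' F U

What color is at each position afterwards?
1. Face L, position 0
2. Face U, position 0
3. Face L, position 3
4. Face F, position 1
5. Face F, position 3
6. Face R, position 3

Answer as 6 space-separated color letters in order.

After move 1 (R'): R=RRRR U=WBWB F=GWGW D=YGYG B=YBYB
After move 2 (F): F=GGWW U=WBOO R=WRBR D=RRYG L=OYOG
After move 3 (U): U=OWOB F=WRWW R=YBBR B=OYYB L=GGOG
Query 1: L[0] = G
Query 2: U[0] = O
Query 3: L[3] = G
Query 4: F[1] = R
Query 5: F[3] = W
Query 6: R[3] = R

Answer: G O G R W R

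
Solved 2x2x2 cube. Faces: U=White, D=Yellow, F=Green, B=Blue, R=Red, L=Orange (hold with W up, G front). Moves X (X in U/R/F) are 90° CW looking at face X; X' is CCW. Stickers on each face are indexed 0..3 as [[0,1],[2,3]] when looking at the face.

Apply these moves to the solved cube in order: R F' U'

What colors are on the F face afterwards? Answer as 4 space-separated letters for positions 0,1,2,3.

Answer: O G G G

Derivation:
After move 1 (R): R=RRRR U=WGWG F=GYGY D=YBYB B=WBWB
After move 2 (F'): F=YYGG U=WGRR R=BRYR D=OOYB L=OGOW
After move 3 (U'): U=GRWR F=OGGG R=YYYR B=BRWB L=WBOW
Query: F face = OGGG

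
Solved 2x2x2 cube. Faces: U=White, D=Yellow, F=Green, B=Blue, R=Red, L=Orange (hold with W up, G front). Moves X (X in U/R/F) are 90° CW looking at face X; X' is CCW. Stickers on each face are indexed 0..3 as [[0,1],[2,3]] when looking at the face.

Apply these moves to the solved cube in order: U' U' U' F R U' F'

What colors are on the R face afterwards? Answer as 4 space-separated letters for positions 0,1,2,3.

Answer: B B R B

Derivation:
After move 1 (U'): U=WWWW F=OOGG R=GGRR B=RRBB L=BBOO
After move 2 (U'): U=WWWW F=BBGG R=OORR B=GGBB L=RROO
After move 3 (U'): U=WWWW F=RRGG R=BBRR B=OOBB L=GGOO
After move 4 (F): F=GRGR U=WWOG R=WBWR D=RBYY L=GYOY
After move 5 (R): R=WWRB U=WROR F=GBGY D=RBYO B=GOWB
After move 6 (U'): U=RRWO F=GYGY R=GBRB B=WWWB L=GOOY
After move 7 (F'): F=YYGG U=RRGR R=BBRB D=OYYO L=GOOW
Query: R face = BBRB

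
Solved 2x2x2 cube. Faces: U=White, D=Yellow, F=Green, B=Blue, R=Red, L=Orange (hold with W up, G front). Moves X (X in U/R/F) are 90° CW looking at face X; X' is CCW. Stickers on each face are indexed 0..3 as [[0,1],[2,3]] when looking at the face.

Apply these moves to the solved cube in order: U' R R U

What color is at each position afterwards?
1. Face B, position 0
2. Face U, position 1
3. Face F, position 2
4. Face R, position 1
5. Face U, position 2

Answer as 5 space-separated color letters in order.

After move 1 (U'): U=WWWW F=OOGG R=GGRR B=RRBB L=BBOO
After move 2 (R): R=RGRG U=WOWG F=OYGY D=YBYR B=WRWB
After move 3 (R): R=RRGG U=WYWY F=OBGR D=YWYW B=GROB
After move 4 (U): U=WWYY F=RRGR R=GRGG B=BBOB L=OBOO
Query 1: B[0] = B
Query 2: U[1] = W
Query 3: F[2] = G
Query 4: R[1] = R
Query 5: U[2] = Y

Answer: B W G R Y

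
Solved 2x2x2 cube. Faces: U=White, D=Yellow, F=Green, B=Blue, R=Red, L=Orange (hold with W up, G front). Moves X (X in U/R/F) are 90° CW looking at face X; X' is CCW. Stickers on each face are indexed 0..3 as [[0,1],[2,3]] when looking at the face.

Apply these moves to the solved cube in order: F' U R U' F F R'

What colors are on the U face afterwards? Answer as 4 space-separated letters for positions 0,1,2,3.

Answer: R W B Y

Derivation:
After move 1 (F'): F=GGGG U=WWRR R=YRYR D=OOYY L=OWOW
After move 2 (U): U=RWRW F=YRGG R=BBYR B=OWBB L=GGOW
After move 3 (R): R=YBRB U=RRRG F=YOGY D=OBYO B=WWWB
After move 4 (U'): U=RGRR F=GGGY R=YORB B=YBWB L=WWOW
After move 5 (F): F=GGYG U=RGWW R=RORB D=RYYO L=WOOB
After move 6 (F): F=YGGG U=RGBO R=WOWB D=RRYO L=WROY
After move 7 (R'): R=OBWW U=RWBY F=YGGO D=RGYG B=OBRB
Query: U face = RWBY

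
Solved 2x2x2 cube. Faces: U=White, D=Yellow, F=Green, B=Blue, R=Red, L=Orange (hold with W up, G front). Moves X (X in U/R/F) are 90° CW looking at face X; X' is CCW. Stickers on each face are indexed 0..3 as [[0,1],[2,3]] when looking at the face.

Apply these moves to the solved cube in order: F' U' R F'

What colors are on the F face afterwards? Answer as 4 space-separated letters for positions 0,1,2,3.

Answer: O Y O G

Derivation:
After move 1 (F'): F=GGGG U=WWRR R=YRYR D=OOYY L=OWOW
After move 2 (U'): U=WRWR F=OWGG R=GGYR B=YRBB L=BBOW
After move 3 (R): R=YGRG U=WWWG F=OOGY D=OBYY B=RRRB
After move 4 (F'): F=OYOG U=WWYR R=BGOG D=BWYY L=BGOW
Query: F face = OYOG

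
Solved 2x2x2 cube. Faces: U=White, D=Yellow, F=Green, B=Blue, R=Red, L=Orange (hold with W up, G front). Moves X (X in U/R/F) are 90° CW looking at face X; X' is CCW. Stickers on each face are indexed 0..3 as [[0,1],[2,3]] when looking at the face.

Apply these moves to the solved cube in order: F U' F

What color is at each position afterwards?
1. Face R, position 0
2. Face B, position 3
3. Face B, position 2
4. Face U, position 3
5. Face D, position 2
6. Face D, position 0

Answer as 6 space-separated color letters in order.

Answer: W B B B Y W

Derivation:
After move 1 (F): F=GGGG U=WWOO R=WRWR D=RRYY L=OYOY
After move 2 (U'): U=WOWO F=OYGG R=GGWR B=WRBB L=BBOY
After move 3 (F): F=GOGY U=WOYB R=WGOR D=WGYY L=BROR
Query 1: R[0] = W
Query 2: B[3] = B
Query 3: B[2] = B
Query 4: U[3] = B
Query 5: D[2] = Y
Query 6: D[0] = W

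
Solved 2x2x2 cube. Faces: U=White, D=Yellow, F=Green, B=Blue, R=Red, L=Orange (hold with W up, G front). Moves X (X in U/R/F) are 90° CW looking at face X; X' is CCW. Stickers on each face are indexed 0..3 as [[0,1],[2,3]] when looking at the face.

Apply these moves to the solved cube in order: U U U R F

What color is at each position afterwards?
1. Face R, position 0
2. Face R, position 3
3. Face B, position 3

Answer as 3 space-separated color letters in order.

After move 1 (U): U=WWWW F=RRGG R=BBRR B=OOBB L=GGOO
After move 2 (U): U=WWWW F=BBGG R=OORR B=GGBB L=RROO
After move 3 (U): U=WWWW F=OOGG R=GGRR B=RRBB L=BBOO
After move 4 (R): R=RGRG U=WOWG F=OYGY D=YBYR B=WRWB
After move 5 (F): F=GOYY U=WOOB R=WGGG D=RRYR L=BYOB
Query 1: R[0] = W
Query 2: R[3] = G
Query 3: B[3] = B

Answer: W G B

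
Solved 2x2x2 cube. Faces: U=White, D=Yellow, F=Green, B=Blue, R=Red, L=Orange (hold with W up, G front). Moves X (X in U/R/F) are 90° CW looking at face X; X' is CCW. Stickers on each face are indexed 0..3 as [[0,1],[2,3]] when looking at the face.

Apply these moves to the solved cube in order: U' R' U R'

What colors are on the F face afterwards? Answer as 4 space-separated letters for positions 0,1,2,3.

After move 1 (U'): U=WWWW F=OOGG R=GGRR B=RRBB L=BBOO
After move 2 (R'): R=GRGR U=WBWR F=OWGW D=YOYG B=YRYB
After move 3 (U): U=WWRB F=GRGW R=YRGR B=BBYB L=OWOO
After move 4 (R'): R=RRYG U=WYRB F=GWGB D=YRYW B=GBOB
Query: F face = GWGB

Answer: G W G B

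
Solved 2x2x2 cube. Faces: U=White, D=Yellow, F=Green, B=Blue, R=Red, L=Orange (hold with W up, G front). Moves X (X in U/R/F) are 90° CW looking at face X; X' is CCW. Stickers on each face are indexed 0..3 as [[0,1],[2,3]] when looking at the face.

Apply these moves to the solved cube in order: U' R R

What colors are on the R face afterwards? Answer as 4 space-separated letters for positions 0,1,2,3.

After move 1 (U'): U=WWWW F=OOGG R=GGRR B=RRBB L=BBOO
After move 2 (R): R=RGRG U=WOWG F=OYGY D=YBYR B=WRWB
After move 3 (R): R=RRGG U=WYWY F=OBGR D=YWYW B=GROB
Query: R face = RRGG

Answer: R R G G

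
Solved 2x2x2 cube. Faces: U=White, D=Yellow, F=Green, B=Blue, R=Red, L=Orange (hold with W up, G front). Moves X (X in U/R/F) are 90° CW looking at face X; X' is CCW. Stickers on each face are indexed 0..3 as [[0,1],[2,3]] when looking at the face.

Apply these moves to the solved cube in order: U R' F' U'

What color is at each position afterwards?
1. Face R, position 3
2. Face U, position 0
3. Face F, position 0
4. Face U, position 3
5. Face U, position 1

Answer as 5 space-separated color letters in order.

Answer: R B G B B

Derivation:
After move 1 (U): U=WWWW F=RRGG R=BBRR B=OOBB L=GGOO
After move 2 (R'): R=BRBR U=WBWO F=RWGW D=YRYG B=YOYB
After move 3 (F'): F=WWRG U=WBBB R=RRYR D=GOYG L=GOOW
After move 4 (U'): U=BBWB F=GORG R=WWYR B=RRYB L=YOOW
Query 1: R[3] = R
Query 2: U[0] = B
Query 3: F[0] = G
Query 4: U[3] = B
Query 5: U[1] = B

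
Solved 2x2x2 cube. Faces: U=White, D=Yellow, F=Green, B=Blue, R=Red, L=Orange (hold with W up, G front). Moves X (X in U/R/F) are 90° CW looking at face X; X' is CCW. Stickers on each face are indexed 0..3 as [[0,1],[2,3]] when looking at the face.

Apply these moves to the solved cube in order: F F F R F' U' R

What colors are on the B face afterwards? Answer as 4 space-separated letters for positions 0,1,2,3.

After move 1 (F): F=GGGG U=WWOO R=WRWR D=RRYY L=OYOY
After move 2 (F): F=GGGG U=WWYY R=OROR D=WWYY L=OROR
After move 3 (F): F=GGGG U=WWRR R=YRYR D=OOYY L=OWOW
After move 4 (R): R=YYRR U=WGRG F=GOGY D=OBYB B=RBWB
After move 5 (F'): F=OYGG U=WGYR R=BYOR D=WWYB L=OGOR
After move 6 (U'): U=GRWY F=OGGG R=OYOR B=BYWB L=RBOR
After move 7 (R): R=OORY U=GGWG F=OWGB D=WWYB B=YYRB
Query: B face = YYRB

Answer: Y Y R B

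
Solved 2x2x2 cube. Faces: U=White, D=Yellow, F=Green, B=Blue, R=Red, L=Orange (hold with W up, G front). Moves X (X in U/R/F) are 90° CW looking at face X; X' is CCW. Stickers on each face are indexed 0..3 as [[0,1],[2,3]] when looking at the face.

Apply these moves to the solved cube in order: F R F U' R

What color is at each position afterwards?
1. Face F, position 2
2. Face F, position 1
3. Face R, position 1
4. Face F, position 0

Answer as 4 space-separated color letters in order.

Answer: Y W G O

Derivation:
After move 1 (F): F=GGGG U=WWOO R=WRWR D=RRYY L=OYOY
After move 2 (R): R=WWRR U=WGOG F=GRGY D=RBYB B=OBWB
After move 3 (F): F=GGYR U=WGYY R=OWGR D=RWYB L=OROB
After move 4 (U'): U=GYWY F=ORYR R=GGGR B=OWWB L=OBOB
After move 5 (R): R=GGRG U=GRWR F=OWYB D=RWYO B=YWYB
Query 1: F[2] = Y
Query 2: F[1] = W
Query 3: R[1] = G
Query 4: F[0] = O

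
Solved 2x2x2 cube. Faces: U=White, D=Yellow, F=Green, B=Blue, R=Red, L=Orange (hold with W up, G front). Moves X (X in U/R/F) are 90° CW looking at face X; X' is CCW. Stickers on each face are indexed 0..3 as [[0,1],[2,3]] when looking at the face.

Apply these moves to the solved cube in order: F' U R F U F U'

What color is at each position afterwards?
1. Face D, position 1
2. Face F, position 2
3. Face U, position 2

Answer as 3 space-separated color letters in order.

After move 1 (F'): F=GGGG U=WWRR R=YRYR D=OOYY L=OWOW
After move 2 (U): U=RWRW F=YRGG R=BBYR B=OWBB L=GGOW
After move 3 (R): R=YBRB U=RRRG F=YOGY D=OBYO B=WWWB
After move 4 (F): F=GYYO U=RRWG R=RBGB D=RYYO L=GOOB
After move 5 (U): U=WRGR F=RBYO R=WWGB B=GOWB L=GYOB
After move 6 (F): F=YROB U=WRBY R=GWRB D=GWYO L=GROY
After move 7 (U'): U=RYWB F=GROB R=YRRB B=GWWB L=GOOY
Query 1: D[1] = W
Query 2: F[2] = O
Query 3: U[2] = W

Answer: W O W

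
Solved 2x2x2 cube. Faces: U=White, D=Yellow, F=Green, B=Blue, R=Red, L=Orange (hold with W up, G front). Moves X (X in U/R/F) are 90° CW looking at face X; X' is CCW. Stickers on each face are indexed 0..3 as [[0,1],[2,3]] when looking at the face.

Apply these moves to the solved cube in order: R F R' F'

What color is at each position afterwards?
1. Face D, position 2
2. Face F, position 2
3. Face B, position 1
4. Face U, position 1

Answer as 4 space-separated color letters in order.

After move 1 (R): R=RRRR U=WGWG F=GYGY D=YBYB B=WBWB
After move 2 (F): F=GGYY U=WGOO R=WRGR D=RRYB L=OYOB
After move 3 (R'): R=RRWG U=WWOW F=GGYO D=RGYY B=BBRB
After move 4 (F'): F=GOGY U=WWRW R=GRRG D=YBYY L=OWOO
Query 1: D[2] = Y
Query 2: F[2] = G
Query 3: B[1] = B
Query 4: U[1] = W

Answer: Y G B W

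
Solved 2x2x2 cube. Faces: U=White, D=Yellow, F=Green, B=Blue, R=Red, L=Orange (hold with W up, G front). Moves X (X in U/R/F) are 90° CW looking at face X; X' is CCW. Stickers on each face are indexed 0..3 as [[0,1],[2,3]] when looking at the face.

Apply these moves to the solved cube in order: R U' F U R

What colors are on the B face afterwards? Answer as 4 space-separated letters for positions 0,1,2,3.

Answer: G Y G B

Derivation:
After move 1 (R): R=RRRR U=WGWG F=GYGY D=YBYB B=WBWB
After move 2 (U'): U=GGWW F=OOGY R=GYRR B=RRWB L=WBOO
After move 3 (F): F=GOYO U=GGOB R=WYWR D=RGYB L=WYOB
After move 4 (U): U=OGBG F=WYYO R=RRWR B=WYWB L=GOOB
After move 5 (R): R=WRRR U=OYBO F=WGYB D=RWYW B=GYGB
Query: B face = GYGB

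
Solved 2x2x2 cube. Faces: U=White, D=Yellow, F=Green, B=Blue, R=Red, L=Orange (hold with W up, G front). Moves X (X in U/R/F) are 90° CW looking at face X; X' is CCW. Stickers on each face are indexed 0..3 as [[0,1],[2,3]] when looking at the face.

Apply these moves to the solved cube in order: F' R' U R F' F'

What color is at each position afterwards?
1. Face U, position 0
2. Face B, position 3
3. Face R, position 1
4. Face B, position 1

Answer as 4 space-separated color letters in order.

Answer: R B Y W

Derivation:
After move 1 (F'): F=GGGG U=WWRR R=YRYR D=OOYY L=OWOW
After move 2 (R'): R=RRYY U=WBRB F=GWGR D=OGYG B=YBOB
After move 3 (U): U=RWBB F=RRGR R=YBYY B=OWOB L=GWOW
After move 4 (R): R=YYYB U=RRBR F=RGGG D=OOYO B=BWWB
After move 5 (F'): F=GGRG U=RRYY R=OYOB D=WWYO L=GROB
After move 6 (F'): F=GGGR U=RROO R=WYWB D=RBYO L=GYOY
Query 1: U[0] = R
Query 2: B[3] = B
Query 3: R[1] = Y
Query 4: B[1] = W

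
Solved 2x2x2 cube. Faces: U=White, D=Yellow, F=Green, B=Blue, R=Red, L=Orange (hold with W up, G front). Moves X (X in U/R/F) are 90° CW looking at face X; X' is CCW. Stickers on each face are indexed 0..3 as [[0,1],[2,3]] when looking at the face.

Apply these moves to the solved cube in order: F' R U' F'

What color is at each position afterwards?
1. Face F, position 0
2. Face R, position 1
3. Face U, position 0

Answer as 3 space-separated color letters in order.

Answer: W O G

Derivation:
After move 1 (F'): F=GGGG U=WWRR R=YRYR D=OOYY L=OWOW
After move 2 (R): R=YYRR U=WGRG F=GOGY D=OBYB B=RBWB
After move 3 (U'): U=GGWR F=OWGY R=GORR B=YYWB L=RBOW
After move 4 (F'): F=WYOG U=GGGR R=BOOR D=BWYB L=RROW
Query 1: F[0] = W
Query 2: R[1] = O
Query 3: U[0] = G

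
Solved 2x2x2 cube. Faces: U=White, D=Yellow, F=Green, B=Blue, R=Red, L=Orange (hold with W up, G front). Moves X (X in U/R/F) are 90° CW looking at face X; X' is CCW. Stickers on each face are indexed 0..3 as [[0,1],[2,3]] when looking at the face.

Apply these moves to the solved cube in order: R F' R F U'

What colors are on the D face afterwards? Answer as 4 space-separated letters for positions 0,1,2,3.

Answer: R Y Y W

Derivation:
After move 1 (R): R=RRRR U=WGWG F=GYGY D=YBYB B=WBWB
After move 2 (F'): F=YYGG U=WGRR R=BRYR D=OOYB L=OGOW
After move 3 (R): R=YBRR U=WYRG F=YOGB D=OWYW B=RBGB
After move 4 (F): F=GYBO U=WYWG R=RBGR D=RYYW L=OOOW
After move 5 (U'): U=YGWW F=OOBO R=GYGR B=RBGB L=RBOW
Query: D face = RYYW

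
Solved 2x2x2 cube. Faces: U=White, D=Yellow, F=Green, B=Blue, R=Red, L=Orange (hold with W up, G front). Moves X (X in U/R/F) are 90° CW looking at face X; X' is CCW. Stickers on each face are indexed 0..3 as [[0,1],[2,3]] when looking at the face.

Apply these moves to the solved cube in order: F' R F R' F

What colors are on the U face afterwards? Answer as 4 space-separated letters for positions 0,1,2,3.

After move 1 (F'): F=GGGG U=WWRR R=YRYR D=OOYY L=OWOW
After move 2 (R): R=YYRR U=WGRG F=GOGY D=OBYB B=RBWB
After move 3 (F): F=GGYO U=WGWW R=RYGR D=RYYB L=OOOB
After move 4 (R'): R=YRRG U=WWWR F=GGYW D=RGYO B=BBYB
After move 5 (F): F=YGWG U=WWBO R=WRRG D=RYYO L=OROG
Query: U face = WWBO

Answer: W W B O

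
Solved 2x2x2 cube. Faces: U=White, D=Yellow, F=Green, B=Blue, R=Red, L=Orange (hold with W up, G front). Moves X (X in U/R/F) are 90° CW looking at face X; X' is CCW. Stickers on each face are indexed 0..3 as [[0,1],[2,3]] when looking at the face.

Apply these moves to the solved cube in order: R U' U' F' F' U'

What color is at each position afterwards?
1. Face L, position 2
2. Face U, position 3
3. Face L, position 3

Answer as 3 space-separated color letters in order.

Answer: O B O

Derivation:
After move 1 (R): R=RRRR U=WGWG F=GYGY D=YBYB B=WBWB
After move 2 (U'): U=GGWW F=OOGY R=GYRR B=RRWB L=WBOO
After move 3 (U'): U=GWGW F=WBGY R=OORR B=GYWB L=RROO
After move 4 (F'): F=BYWG U=GWOR R=BOYR D=ROYB L=RWOG
After move 5 (F'): F=YGBW U=GWBY R=OORR D=WGYB L=RROO
After move 6 (U'): U=WYGB F=RRBW R=YGRR B=OOWB L=GYOO
Query 1: L[2] = O
Query 2: U[3] = B
Query 3: L[3] = O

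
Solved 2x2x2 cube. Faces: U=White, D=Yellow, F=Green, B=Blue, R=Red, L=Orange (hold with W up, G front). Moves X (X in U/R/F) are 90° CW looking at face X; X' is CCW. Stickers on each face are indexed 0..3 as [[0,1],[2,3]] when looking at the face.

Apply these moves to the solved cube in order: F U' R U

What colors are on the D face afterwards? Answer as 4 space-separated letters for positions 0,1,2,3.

Answer: R B Y W

Derivation:
After move 1 (F): F=GGGG U=WWOO R=WRWR D=RRYY L=OYOY
After move 2 (U'): U=WOWO F=OYGG R=GGWR B=WRBB L=BBOY
After move 3 (R): R=WGRG U=WYWG F=ORGY D=RBYW B=OROB
After move 4 (U): U=WWGY F=WGGY R=ORRG B=BBOB L=OROY
Query: D face = RBYW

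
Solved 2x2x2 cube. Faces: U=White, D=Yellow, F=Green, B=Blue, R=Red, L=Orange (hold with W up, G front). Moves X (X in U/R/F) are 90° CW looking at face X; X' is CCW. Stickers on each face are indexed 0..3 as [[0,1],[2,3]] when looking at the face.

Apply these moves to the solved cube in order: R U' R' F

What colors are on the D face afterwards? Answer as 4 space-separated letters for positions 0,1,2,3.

Answer: G Y Y Y

Derivation:
After move 1 (R): R=RRRR U=WGWG F=GYGY D=YBYB B=WBWB
After move 2 (U'): U=GGWW F=OOGY R=GYRR B=RRWB L=WBOO
After move 3 (R'): R=YRGR U=GWWR F=OGGW D=YOYY B=BRBB
After move 4 (F): F=GOWG U=GWOB R=WRRR D=GYYY L=WYOO
Query: D face = GYYY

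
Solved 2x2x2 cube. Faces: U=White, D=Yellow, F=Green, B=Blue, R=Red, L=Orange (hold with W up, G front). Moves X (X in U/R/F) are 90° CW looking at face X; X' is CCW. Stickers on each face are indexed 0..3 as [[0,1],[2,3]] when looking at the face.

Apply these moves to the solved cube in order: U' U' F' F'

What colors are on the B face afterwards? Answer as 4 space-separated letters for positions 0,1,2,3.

Answer: G G B B

Derivation:
After move 1 (U'): U=WWWW F=OOGG R=GGRR B=RRBB L=BBOO
After move 2 (U'): U=WWWW F=BBGG R=OORR B=GGBB L=RROO
After move 3 (F'): F=BGBG U=WWOR R=YOYR D=ROYY L=RWOW
After move 4 (F'): F=GGBB U=WWYY R=OORR D=WWYY L=RROO
Query: B face = GGBB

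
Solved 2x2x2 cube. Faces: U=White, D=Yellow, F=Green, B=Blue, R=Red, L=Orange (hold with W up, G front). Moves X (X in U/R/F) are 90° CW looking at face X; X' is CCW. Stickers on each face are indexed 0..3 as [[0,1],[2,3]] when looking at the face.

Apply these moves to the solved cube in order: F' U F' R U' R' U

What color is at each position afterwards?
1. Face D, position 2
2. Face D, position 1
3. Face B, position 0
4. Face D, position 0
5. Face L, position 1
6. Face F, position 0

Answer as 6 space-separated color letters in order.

Answer: Y W Y G G W

Derivation:
After move 1 (F'): F=GGGG U=WWRR R=YRYR D=OOYY L=OWOW
After move 2 (U): U=RWRW F=YRGG R=BBYR B=OWBB L=GGOW
After move 3 (F'): F=RGYG U=RWBY R=OBOR D=GWYY L=GWOR
After move 4 (R): R=OORB U=RGBG F=RWYY D=GBYO B=YWWB
After move 5 (U'): U=GGRB F=GWYY R=RWRB B=OOWB L=YWOR
After move 6 (R'): R=WBRR U=GWRO F=GGYB D=GWYY B=OOBB
After move 7 (U): U=RGOW F=WBYB R=OORR B=YWBB L=GGOR
Query 1: D[2] = Y
Query 2: D[1] = W
Query 3: B[0] = Y
Query 4: D[0] = G
Query 5: L[1] = G
Query 6: F[0] = W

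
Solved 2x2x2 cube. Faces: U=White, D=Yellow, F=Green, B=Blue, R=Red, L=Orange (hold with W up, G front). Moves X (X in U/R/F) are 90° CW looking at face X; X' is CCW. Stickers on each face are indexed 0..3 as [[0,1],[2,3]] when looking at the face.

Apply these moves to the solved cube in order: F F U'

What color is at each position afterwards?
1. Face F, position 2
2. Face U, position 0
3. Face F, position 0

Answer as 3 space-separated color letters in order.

After move 1 (F): F=GGGG U=WWOO R=WRWR D=RRYY L=OYOY
After move 2 (F): F=GGGG U=WWYY R=OROR D=WWYY L=OROR
After move 3 (U'): U=WYWY F=ORGG R=GGOR B=ORBB L=BBOR
Query 1: F[2] = G
Query 2: U[0] = W
Query 3: F[0] = O

Answer: G W O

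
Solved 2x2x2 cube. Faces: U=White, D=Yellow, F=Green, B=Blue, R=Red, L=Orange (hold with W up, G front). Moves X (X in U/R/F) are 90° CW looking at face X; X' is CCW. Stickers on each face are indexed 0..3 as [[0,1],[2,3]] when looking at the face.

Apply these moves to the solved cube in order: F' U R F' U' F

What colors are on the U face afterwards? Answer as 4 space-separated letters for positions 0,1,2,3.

After move 1 (F'): F=GGGG U=WWRR R=YRYR D=OOYY L=OWOW
After move 2 (U): U=RWRW F=YRGG R=BBYR B=OWBB L=GGOW
After move 3 (R): R=YBRB U=RRRG F=YOGY D=OBYO B=WWWB
After move 4 (F'): F=OYYG U=RRYR R=BBOB D=GWYO L=GGOR
After move 5 (U'): U=RRRY F=GGYG R=OYOB B=BBWB L=WWOR
After move 6 (F): F=YGGG U=RRRW R=RYYB D=OOYO L=WGOW
Query: U face = RRRW

Answer: R R R W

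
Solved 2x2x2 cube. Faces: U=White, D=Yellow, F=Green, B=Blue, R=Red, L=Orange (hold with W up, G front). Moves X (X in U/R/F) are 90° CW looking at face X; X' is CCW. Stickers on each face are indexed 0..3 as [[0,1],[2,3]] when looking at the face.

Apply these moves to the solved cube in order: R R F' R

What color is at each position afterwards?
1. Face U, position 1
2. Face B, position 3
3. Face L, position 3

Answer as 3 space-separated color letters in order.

Answer: B B W

Derivation:
After move 1 (R): R=RRRR U=WGWG F=GYGY D=YBYB B=WBWB
After move 2 (R): R=RRRR U=WYWY F=GBGB D=YWYW B=GBGB
After move 3 (F'): F=BBGG U=WYRR R=WRYR D=OOYW L=OYOW
After move 4 (R): R=YWRR U=WBRG F=BOGW D=OGYG B=RBYB
Query 1: U[1] = B
Query 2: B[3] = B
Query 3: L[3] = W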